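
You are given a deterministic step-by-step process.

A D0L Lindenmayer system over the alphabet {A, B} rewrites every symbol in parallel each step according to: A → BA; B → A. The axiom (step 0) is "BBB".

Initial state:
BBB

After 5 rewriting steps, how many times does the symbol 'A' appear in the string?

[0] BBB
[1] AAA
[2] BABABA
[3] ABAABAABA
[4] BAABABAABABAABA
[5] ABABAABAABABAABAABABAABA

15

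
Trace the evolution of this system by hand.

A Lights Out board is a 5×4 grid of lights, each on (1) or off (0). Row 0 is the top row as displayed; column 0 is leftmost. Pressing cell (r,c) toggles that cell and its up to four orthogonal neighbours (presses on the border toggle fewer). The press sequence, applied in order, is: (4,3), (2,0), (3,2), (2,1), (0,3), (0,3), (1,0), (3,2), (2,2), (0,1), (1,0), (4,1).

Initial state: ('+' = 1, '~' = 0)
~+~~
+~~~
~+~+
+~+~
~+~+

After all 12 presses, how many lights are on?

t=0: ~+~~
+~~~
~+~+
+~+~
~+~+
t=1: ~+~~
+~~~
~+~+
+~++
~++~
t=2: ~+~~
~~~~
+~~+
~~++
~++~
t=3: ~+~~
~~~~
+~++
~+~~
~+~~
t=4: ~+~~
~+~~
~+~+
~~~~
~+~~
t=5: ~+++
~+~+
~+~+
~~~~
~+~~
t=6: ~+~~
~+~~
~+~+
~~~~
~+~~
t=7: ++~~
+~~~
++~+
~~~~
~+~~
t=8: ++~~
+~~~
++++
~+++
~++~
t=9: ++~~
+~+~
+~~~
~+~+
~++~
t=10: ~~+~
+++~
+~~~
~+~+
~++~
t=11: +~+~
~~+~
~~~~
~+~+
~++~
t=12: +~+~
~~+~
~~~~
~~~+
+~~~

5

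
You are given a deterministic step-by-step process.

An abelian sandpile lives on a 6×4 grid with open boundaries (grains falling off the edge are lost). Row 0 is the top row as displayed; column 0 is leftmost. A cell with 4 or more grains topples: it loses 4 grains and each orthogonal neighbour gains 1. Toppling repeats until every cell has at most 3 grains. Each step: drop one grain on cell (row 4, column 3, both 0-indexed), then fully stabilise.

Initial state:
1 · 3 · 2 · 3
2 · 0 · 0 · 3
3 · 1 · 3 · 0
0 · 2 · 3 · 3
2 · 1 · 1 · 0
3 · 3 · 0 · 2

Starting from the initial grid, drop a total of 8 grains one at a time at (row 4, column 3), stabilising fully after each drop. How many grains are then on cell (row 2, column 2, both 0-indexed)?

k=0  1 · 3 · 2 · 3
2 · 0 · 0 · 3
3 · 1 · 3 · 0
0 · 2 · 3 · 3
2 · 1 · 1 · 0
3 · 3 · 0 · 2
k=1  1 · 3 · 2 · 3
2 · 0 · 0 · 3
3 · 1 · 3 · 0
0 · 2 · 3 · 3
2 · 1 · 1 · 1
3 · 3 · 0 · 2
k=2  1 · 3 · 2 · 3
2 · 0 · 0 · 3
3 · 1 · 3 · 0
0 · 2 · 3 · 3
2 · 1 · 1 · 2
3 · 3 · 0 · 2
k=3  1 · 3 · 2 · 3
2 · 0 · 0 · 3
3 · 1 · 3 · 0
0 · 2 · 3 · 3
2 · 1 · 1 · 3
3 · 3 · 0 · 2
k=4  1 · 3 · 2 · 3
2 · 0 · 1 · 3
3 · 2 · 0 · 2
0 · 3 · 1 · 1
2 · 1 · 3 · 1
3 · 3 · 0 · 3
k=5  1 · 3 · 2 · 3
2 · 0 · 1 · 3
3 · 2 · 0 · 2
0 · 3 · 1 · 1
2 · 1 · 3 · 2
3 · 3 · 0 · 3
k=6  1 · 3 · 2 · 3
2 · 0 · 1 · 3
3 · 2 · 0 · 2
0 · 3 · 1 · 1
2 · 1 · 3 · 3
3 · 3 · 0 · 3
k=7  1 · 3 · 2 · 3
2 · 0 · 1 · 3
3 · 2 · 0 · 2
0 · 3 · 2 · 2
2 · 2 · 0 · 2
3 · 3 · 2 · 0
k=8  1 · 3 · 2 · 3
2 · 0 · 1 · 3
3 · 2 · 0 · 2
0 · 3 · 2 · 2
2 · 2 · 0 · 3
3 · 3 · 2 · 0

0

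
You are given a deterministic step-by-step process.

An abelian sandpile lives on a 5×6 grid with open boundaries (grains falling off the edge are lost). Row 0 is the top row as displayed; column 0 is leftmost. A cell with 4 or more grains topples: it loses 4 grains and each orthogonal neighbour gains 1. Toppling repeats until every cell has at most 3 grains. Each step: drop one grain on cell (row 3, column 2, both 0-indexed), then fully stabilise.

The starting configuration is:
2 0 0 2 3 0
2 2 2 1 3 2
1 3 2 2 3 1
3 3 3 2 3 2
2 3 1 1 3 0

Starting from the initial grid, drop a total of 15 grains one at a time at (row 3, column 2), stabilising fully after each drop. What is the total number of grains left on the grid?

55

t=0: 2 0 0 2 3 0
2 2 2 1 3 2
1 3 2 2 3 1
3 3 3 2 3 2
2 3 1 1 3 0
t=1: 2 0 0 2 3 0
2 3 3 1 3 2
3 1 0 3 3 1
1 3 2 3 3 2
0 1 3 1 3 0
t=2: 2 0 0 2 3 0
2 3 3 1 3 2
3 1 0 3 3 1
1 3 3 3 3 2
0 1 3 1 3 0
t=3: 2 0 0 3 0 1
2 3 3 3 1 3
3 2 2 1 2 2
2 0 3 3 2 3
0 3 1 0 1 1
t=4: 2 0 0 3 0 1
2 3 3 3 1 3
3 2 3 2 2 2
2 1 1 0 3 3
0 3 2 1 1 1
t=5: 2 0 0 3 0 1
2 3 3 3 1 3
3 2 3 2 2 2
2 1 2 0 3 3
0 3 2 1 1 1
t=6: 2 0 0 3 0 1
2 3 3 3 1 3
3 2 3 2 2 2
2 1 3 0 3 3
0 3 2 1 1 1
t=7: 3 1 2 0 1 1
0 2 2 2 2 3
1 1 3 0 3 2
3 3 1 2 3 3
0 3 3 1 1 1
t=8: 3 1 2 0 1 1
0 2 2 2 2 3
1 1 3 0 3 2
3 3 2 2 3 3
0 3 3 1 1 1
t=9: 3 1 2 0 1 1
0 2 2 2 2 3
1 1 3 0 3 2
3 3 3 2 3 3
0 3 3 1 1 1
t=10: 3 1 2 0 1 1
0 2 3 2 2 3
2 3 0 1 3 2
0 2 3 3 3 3
2 1 1 2 1 1
t=11: 3 1 2 0 2 2
0 2 3 3 0 1
2 3 1 3 2 1
0 3 1 1 2 1
2 1 2 3 2 2
t=12: 3 1 2 0 2 2
0 2 3 3 0 1
2 3 1 3 2 1
0 3 2 1 2 1
2 1 2 3 2 2
t=13: 3 1 2 0 2 2
0 2 3 3 0 1
2 3 1 3 2 1
0 3 3 1 2 1
2 1 2 3 2 2
t=14: 3 1 2 0 2 2
0 3 3 3 0 1
3 0 3 3 2 1
1 1 1 2 2 1
2 2 3 3 2 2
t=15: 3 1 2 0 2 2
0 3 3 3 0 1
3 0 3 3 2 1
1 1 2 2 2 1
2 2 3 3 2 2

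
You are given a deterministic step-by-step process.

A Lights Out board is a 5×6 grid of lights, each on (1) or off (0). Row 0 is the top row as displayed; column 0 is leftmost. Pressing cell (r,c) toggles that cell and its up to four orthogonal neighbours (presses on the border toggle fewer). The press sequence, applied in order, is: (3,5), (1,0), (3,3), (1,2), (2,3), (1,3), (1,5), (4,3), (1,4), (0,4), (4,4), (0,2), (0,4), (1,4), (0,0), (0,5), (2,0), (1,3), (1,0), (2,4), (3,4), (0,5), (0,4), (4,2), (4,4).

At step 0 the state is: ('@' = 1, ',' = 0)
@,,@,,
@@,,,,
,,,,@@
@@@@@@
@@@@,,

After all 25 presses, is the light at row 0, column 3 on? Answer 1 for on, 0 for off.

[0] @,,@,,
@@,,,,
,,,,@@
@@@@@@
@@@@,,
[1] @,,@,,
@@,,,,
,,,,@,
@@@@,,
@@@@,@
[2] ,,,@,,
,,,,,,
@,,,@,
@@@@,,
@@@@,@
[3] ,,,@,,
,,,,,,
@,,@@,
@@,,@,
@@@,,@
[4] ,,@@,,
,@@@,,
@,@@@,
@@,,@,
@@@,,@
[5] ,,@@,,
,@@,,,
@,,,,,
@@,@@,
@@@,,@
[6] ,,@,,,
,@,@@,
@,,@,,
@@,@@,
@@@,,@
[7] ,,@,,@
,@,@,@
@,,@,@
@@,@@,
@@@,,@
[8] ,,@,,@
,@,@,@
@,,@,@
@@,,@,
@@,@@@
[9] ,,@,@@
,@,,@,
@,,@@@
@@,,@,
@@,@@@
[10] ,,@@,,
,@,,,,
@,,@@@
@@,,@,
@@,@@@
[11] ,,@@,,
,@,,,,
@,,@@@
@@,,,,
@@,,,,
[12] ,@,,,,
,@@,,,
@,,@@@
@@,,,,
@@,,,,
[13] ,@,@@@
,@@,@,
@,,@@@
@@,,,,
@@,,,,
[14] ,@,@,@
,@@@,@
@,,@,@
@@,,,,
@@,,,,
[15] @,,@,@
@@@@,@
@,,@,@
@@,,,,
@@,,,,
[16] @,,@@,
@@@@,,
@,,@,@
@@,,,,
@@,,,,
[17] @,,@@,
,@@@,,
,@,@,@
,@,,,,
@@,,,,
[18] @,,,@,
,@,,@,
,@,,,@
,@,,,,
@@,,,,
[19] ,,,,@,
@,,,@,
@@,,,@
,@,,,,
@@,,,,
[20] ,,,,@,
@,,,,,
@@,@@,
,@,,@,
@@,,,,
[21] ,,,,@,
@,,,,,
@@,@,,
,@,@,@
@@,,@,
[22] ,,,,,@
@,,,,@
@@,@,,
,@,@,@
@@,,@,
[23] ,,,@@,
@,,,@@
@@,@,,
,@,@,@
@@,,@,
[24] ,,,@@,
@,,,@@
@@,@,,
,@@@,@
@,@@@,
[25] ,,,@@,
@,,,@@
@@,@,,
,@@@@@
@,@,,@

1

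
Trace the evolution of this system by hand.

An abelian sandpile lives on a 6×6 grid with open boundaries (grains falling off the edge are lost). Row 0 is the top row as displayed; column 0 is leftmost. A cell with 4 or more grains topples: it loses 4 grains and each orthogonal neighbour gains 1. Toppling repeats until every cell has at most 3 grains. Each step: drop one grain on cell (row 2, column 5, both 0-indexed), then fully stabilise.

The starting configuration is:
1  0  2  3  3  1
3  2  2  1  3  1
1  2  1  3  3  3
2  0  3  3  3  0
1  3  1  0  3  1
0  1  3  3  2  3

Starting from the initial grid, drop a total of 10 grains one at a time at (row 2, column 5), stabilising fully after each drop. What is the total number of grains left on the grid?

gen 0: 1  0  2  3  3  1
3  2  2  1  3  1
1  2  1  3  3  3
2  0  3  3  3  0
1  3  1  0  3  1
0  1  3  3  2  3
gen 1: 1  0  3  1  1  2
3  2  3  0  2  3
1  2  3  2  3  1
2  1  0  2  2  2
1  3  2  2  0  2
0  1  3  3  3  3
gen 2: 1  0  3  1  1  2
3  2  3  0  2  3
1  2  3  2  3  2
2  1  0  2  2  2
1  3  2  2  0  2
0  1  3  3  3  3
gen 3: 1  0  3  1  1  2
3  2  3  0  2  3
1  2  3  2  3  3
2  1  0  2  2  2
1  3  2  2  0  2
0  1  3  3  3  3
gen 4: 1  0  3  1  2  3
3  2  3  1  0  1
1  2  3  3  1  2
2  1  0  2  3  3
1  3  2  2  0  2
0  1  3  3  3  3
gen 5: 1  0  3  1  2  3
3  2  3  1  0  1
1  2  3  3  1  3
2  1  0  2  3  3
1  3  2  2  0  2
0  1  3  3  3  3
gen 6: 1  0  3  1  2  3
3  2  3  1  0  2
1  2  3  3  3  1
2  1  0  3  0  1
1  3  2  2  1  3
0  1  3  3  3  3
gen 7: 1  0  3  1  2  3
3  2  3  1  0  2
1  2  3  3  3  2
2  1  0  3  0  1
1  3  2  2  1  3
0  1  3  3  3  3
gen 8: 1  0  3  1  2  3
3  2  3  1  0  2
1  2  3  3  3  3
2  1  0  3  0  1
1  3  2  2  1  3
0  1  3  3  3  3
gen 9: 1  1  0  2  2  3
3  3  1  3  1  3
1  3  1  2  1  1
2  1  2  0  2  2
1  3  2  3  1  3
0  1  3  3  3  3
gen 10: 1  1  0  2  2  3
3  3  1  3  1  3
1  3  1  2  1  2
2  1  2  0  2  2
1  3  2  3  1  3
0  1  3  3  3  3

68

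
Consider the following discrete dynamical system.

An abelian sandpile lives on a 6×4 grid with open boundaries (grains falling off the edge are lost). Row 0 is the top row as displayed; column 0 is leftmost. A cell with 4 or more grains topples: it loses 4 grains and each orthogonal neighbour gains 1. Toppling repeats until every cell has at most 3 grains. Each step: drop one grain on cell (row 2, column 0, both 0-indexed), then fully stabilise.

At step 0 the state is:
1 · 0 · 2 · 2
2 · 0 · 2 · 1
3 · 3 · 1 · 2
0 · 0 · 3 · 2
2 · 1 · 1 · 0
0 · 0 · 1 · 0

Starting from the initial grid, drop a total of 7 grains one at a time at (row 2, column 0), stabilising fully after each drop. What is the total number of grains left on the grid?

k=0  1 · 0 · 2 · 2
2 · 0 · 2 · 1
3 · 3 · 1 · 2
0 · 0 · 3 · 2
2 · 1 · 1 · 0
0 · 0 · 1 · 0
k=1  1 · 0 · 2 · 2
3 · 1 · 2 · 1
1 · 0 · 2 · 2
1 · 1 · 3 · 2
2 · 1 · 1 · 0
0 · 0 · 1 · 0
k=2  1 · 0 · 2 · 2
3 · 1 · 2 · 1
2 · 0 · 2 · 2
1 · 1 · 3 · 2
2 · 1 · 1 · 0
0 · 0 · 1 · 0
k=3  1 · 0 · 2 · 2
3 · 1 · 2 · 1
3 · 0 · 2 · 2
1 · 1 · 3 · 2
2 · 1 · 1 · 0
0 · 0 · 1 · 0
k=4  2 · 0 · 2 · 2
0 · 2 · 2 · 1
1 · 1 · 2 · 2
2 · 1 · 3 · 2
2 · 1 · 1 · 0
0 · 0 · 1 · 0
k=5  2 · 0 · 2 · 2
0 · 2 · 2 · 1
2 · 1 · 2 · 2
2 · 1 · 3 · 2
2 · 1 · 1 · 0
0 · 0 · 1 · 0
k=6  2 · 0 · 2 · 2
0 · 2 · 2 · 1
3 · 1 · 2 · 2
2 · 1 · 3 · 2
2 · 1 · 1 · 0
0 · 0 · 1 · 0
k=7  2 · 0 · 2 · 2
1 · 2 · 2 · 1
0 · 2 · 2 · 2
3 · 1 · 3 · 2
2 · 1 · 1 · 0
0 · 0 · 1 · 0

32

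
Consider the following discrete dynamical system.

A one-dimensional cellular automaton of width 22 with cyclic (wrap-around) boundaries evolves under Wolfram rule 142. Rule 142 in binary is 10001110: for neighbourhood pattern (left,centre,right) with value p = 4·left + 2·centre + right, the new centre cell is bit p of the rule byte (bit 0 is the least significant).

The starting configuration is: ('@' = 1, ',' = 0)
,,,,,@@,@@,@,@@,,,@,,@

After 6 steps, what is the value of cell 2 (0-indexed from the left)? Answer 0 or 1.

0) ,,,,,@@,@@,@,@@,,,@,,@
1) ,,,,@@,,@,,@,@,,,@@,@@
2) ,,,@@,,@@,@@,@,,@@,,@,
3) ,,@@,,@@,,@,,@,@@,,@@,
4) ,@@,,@@,,@@,@@,@,,@@,,
5) @@,,@@,,@@,,@,,@,@@,,,
6) @,,@@,,@@,,@@,@@,@,,,@

0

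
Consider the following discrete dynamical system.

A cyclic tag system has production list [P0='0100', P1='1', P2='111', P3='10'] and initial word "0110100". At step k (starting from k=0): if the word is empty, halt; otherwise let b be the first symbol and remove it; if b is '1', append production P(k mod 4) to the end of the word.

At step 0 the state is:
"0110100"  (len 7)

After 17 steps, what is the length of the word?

step 0: "0110100"  (len 7)
step 1: "110100"  (len 6)
step 2: "101001"  (len 6)
step 3: "01001111"  (len 8)
step 4: "1001111"  (len 7)
step 5: "0011110100"  (len 10)
step 6: "011110100"  (len 9)
step 7: "11110100"  (len 8)
step 8: "111010010"  (len 9)
step 9: "110100100100"  (len 12)
step 10: "101001001001"  (len 12)
step 11: "01001001001111"  (len 14)
step 12: "1001001001111"  (len 13)
step 13: "0010010011110100"  (len 16)
step 14: "010010011110100"  (len 15)
step 15: "10010011110100"  (len 14)
step 16: "001001111010010"  (len 15)
step 17: "01001111010010"  (len 14)

14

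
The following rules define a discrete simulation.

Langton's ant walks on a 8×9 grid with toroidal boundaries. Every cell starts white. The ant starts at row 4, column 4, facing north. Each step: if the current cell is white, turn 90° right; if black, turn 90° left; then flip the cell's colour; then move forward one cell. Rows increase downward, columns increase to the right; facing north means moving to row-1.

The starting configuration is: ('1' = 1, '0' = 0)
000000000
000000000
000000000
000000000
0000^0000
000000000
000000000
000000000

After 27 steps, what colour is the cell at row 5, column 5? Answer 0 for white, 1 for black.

k=0  000000000
000000000
000000000
000000000
0000^0000
000000000
000000000
000000000
k=1  000000000
000000000
000000000
000000000
00001>000
000000000
000000000
000000000
k=2  000000000
000000000
000000000
000000000
000011000
00000v000
000000000
000000000
k=3  000000000
000000000
000000000
000000000
000011000
0000<1000
000000000
000000000
k=4  000000000
000000000
000000000
000000000
0000^1000
000011000
000000000
000000000
k=5  000000000
000000000
000000000
000000000
000<01000
000011000
000000000
000000000
k=6  000000000
000000000
000000000
000^00000
000101000
000011000
000000000
000000000
k=7  000000000
000000000
000000000
0001>0000
000101000
000011000
000000000
000000000
k=8  000000000
000000000
000000000
000110000
0001v1000
000011000
000000000
000000000
k=9  000000000
000000000
000000000
000110000
000<11000
000011000
000000000
000000000
k=10  000000000
000000000
000000000
000110000
000011000
000v11000
000000000
000000000
k=11  000000000
000000000
000000000
000110000
000011000
00<111000
000000000
000000000
k=12  000000000
000000000
000000000
000110000
00^011000
001111000
000000000
000000000
k=13  000000000
000000000
000000000
000110000
001>11000
001111000
000000000
000000000
k=14  000000000
000000000
000000000
000110000
001111000
001v11000
000000000
000000000
k=15  000000000
000000000
000000000
000110000
001111000
0010>1000
000000000
000000000
k=16  000000000
000000000
000000000
000110000
0011^1000
001001000
000000000
000000000
k=17  000000000
000000000
000000000
000110000
001<01000
001001000
000000000
000000000
k=18  000000000
000000000
000000000
000110000
001001000
001v01000
000000000
000000000
k=19  000000000
000000000
000000000
000110000
001001000
00<101000
000000000
000000000
k=20  000000000
000000000
000000000
000110000
001001000
000101000
00v000000
000000000
k=21  000000000
000000000
000000000
000110000
001001000
000101000
0<1000000
000000000
k=22  000000000
000000000
000000000
000110000
001001000
0^0101000
011000000
000000000
k=23  000000000
000000000
000000000
000110000
001001000
01>101000
011000000
000000000
k=24  000000000
000000000
000000000
000110000
001001000
011101000
01v000000
000000000
k=25  000000000
000000000
000000000
000110000
001001000
011101000
010>00000
000000000
k=26  000000000
000000000
000000000
000110000
001001000
011101000
010100000
000v00000
k=27  000000000
000000000
000000000
000110000
001001000
011101000
010100000
00<100000

1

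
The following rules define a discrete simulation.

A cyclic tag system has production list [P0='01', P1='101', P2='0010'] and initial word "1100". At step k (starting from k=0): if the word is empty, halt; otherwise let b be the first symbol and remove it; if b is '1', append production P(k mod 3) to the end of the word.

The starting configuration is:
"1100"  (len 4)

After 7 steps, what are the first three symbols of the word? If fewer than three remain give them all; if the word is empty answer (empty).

t=0: "1100"  (len 4)
t=1: "10001"  (len 5)
t=2: "0001101"  (len 7)
t=3: "001101"  (len 6)
t=4: "01101"  (len 5)
t=5: "1101"  (len 4)
t=6: "1010010"  (len 7)
t=7: "01001001"  (len 8)

010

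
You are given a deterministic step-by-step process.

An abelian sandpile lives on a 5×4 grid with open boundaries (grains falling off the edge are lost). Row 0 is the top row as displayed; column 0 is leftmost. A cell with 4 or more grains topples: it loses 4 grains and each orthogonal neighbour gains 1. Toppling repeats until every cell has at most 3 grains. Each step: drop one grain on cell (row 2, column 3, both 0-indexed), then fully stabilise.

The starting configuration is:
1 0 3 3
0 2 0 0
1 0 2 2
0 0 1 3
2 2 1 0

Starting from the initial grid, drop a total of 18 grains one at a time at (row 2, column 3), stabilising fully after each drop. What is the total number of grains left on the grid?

28

step 0: 1 0 3 3
0 2 0 0
1 0 2 2
0 0 1 3
2 2 1 0
step 1: 1 0 3 3
0 2 0 0
1 0 2 3
0 0 1 3
2 2 1 0
step 2: 1 0 3 3
0 2 0 1
1 0 3 1
0 0 2 0
2 2 1 1
step 3: 1 0 3 3
0 2 0 1
1 0 3 2
0 0 2 0
2 2 1 1
step 4: 1 0 3 3
0 2 0 1
1 0 3 3
0 0 2 0
2 2 1 1
step 5: 1 0 3 3
0 2 1 2
1 1 0 1
0 0 3 1
2 2 1 1
step 6: 1 0 3 3
0 2 1 2
1 1 0 2
0 0 3 1
2 2 1 1
step 7: 1 0 3 3
0 2 1 2
1 1 0 3
0 0 3 1
2 2 1 1
step 8: 1 0 3 3
0 2 1 3
1 1 1 0
0 0 3 2
2 2 1 1
step 9: 1 0 3 3
0 2 1 3
1 1 1 1
0 0 3 2
2 2 1 1
step 10: 1 0 3 3
0 2 1 3
1 1 1 2
0 0 3 2
2 2 1 1
step 11: 1 0 3 3
0 2 1 3
1 1 1 3
0 0 3 2
2 2 1 1
step 12: 1 1 0 1
0 2 3 1
1 1 2 1
0 0 3 3
2 2 1 1
step 13: 1 1 0 1
0 2 3 1
1 1 2 2
0 0 3 3
2 2 1 1
step 14: 1 1 0 1
0 2 3 1
1 1 2 3
0 0 3 3
2 2 1 1
step 15: 1 1 1 1
0 3 0 3
1 2 1 2
0 1 1 1
2 2 2 2
step 16: 1 1 1 1
0 3 0 3
1 2 1 3
0 1 1 1
2 2 2 2
step 17: 1 1 1 2
0 3 1 0
1 2 2 1
0 1 1 2
2 2 2 2
step 18: 1 1 1 2
0 3 1 0
1 2 2 2
0 1 1 2
2 2 2 2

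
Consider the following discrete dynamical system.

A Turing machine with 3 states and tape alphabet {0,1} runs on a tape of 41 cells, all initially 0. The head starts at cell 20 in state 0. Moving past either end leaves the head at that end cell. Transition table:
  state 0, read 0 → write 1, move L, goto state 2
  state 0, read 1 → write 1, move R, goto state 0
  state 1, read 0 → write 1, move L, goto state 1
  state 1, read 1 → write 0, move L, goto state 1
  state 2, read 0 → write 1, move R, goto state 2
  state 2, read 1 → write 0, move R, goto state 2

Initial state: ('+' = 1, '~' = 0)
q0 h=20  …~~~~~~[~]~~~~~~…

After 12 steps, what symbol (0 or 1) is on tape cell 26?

k=0  q0 h=20  …~~~~~~[~]~~~~~~…
k=1  q2 h=19  …~~~~~~[~]+~~~~~…
k=2  q2 h=20  …~~~~~+[+]~~~~~~…
k=3  q2 h=21  …~~~~+~[~]~~~~~~…
k=4  q2 h=22  …~~~+~+[~]~~~~~~…
k=5  q2 h=23  …~~+~++[~]~~~~~~…
k=6  q2 h=24  …~+~+++[~]~~~~~~…
k=7  q2 h=25  …+~++++[~]~~~~~~…
k=8  q2 h=26  …~+++++[~]~~~~~~…
k=9  q2 h=27  …++++++[~]~~~~~~…
k=10  q2 h=28  …++++++[~]~~~~~~…
k=11  q2 h=29  …++++++[~]~~~~~~…
k=12  q2 h=30  …++++++[~]~~~~~~…

1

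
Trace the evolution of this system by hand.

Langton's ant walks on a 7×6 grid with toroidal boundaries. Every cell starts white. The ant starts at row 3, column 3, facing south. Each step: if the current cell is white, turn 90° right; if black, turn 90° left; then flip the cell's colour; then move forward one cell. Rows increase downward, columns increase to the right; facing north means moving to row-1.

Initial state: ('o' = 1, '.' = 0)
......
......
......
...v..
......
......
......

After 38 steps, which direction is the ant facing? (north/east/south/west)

[0] ......
......
......
...v..
......
......
......
[1] ......
......
......
..<o..
......
......
......
[2] ......
......
..^...
..oo..
......
......
......
[3] ......
......
..o>..
..oo..
......
......
......
[4] ......
......
..oo..
..ov..
......
......
......
[5] ......
......
..oo..
..o.>.
......
......
......
[6] ......
......
..oo..
..o.o.
....v.
......
......
[7] ......
......
..oo..
..o.o.
...<o.
......
......
[8] ......
......
..oo..
..o^o.
...oo.
......
......
[9] ......
......
..oo..
..oo>.
...oo.
......
......
[10] ......
......
..oo^.
..oo..
...oo.
......
......
[11] ......
......
..ooo>
..oo..
...oo.
......
......
[12] ......
......
..oooo
..oo.v
...oo.
......
......
[13] ......
......
..oooo
..oo<o
...oo.
......
......
[14] ......
......
..oo^o
..oooo
...oo.
......
......
[15] ......
......
..o<.o
..oooo
...oo.
......
......
[16] ......
......
..o..o
..ovoo
...oo.
......
......
[17] ......
......
..o..o
..o.>o
...oo.
......
......
[18] ......
......
..o.^o
..o..o
...oo.
......
......
[19] ......
......
..o.o>
..o..o
...oo.
......
......
[20] ......
.....^
..o.o.
..o..o
...oo.
......
......
[21] ......
>....o
..o.o.
..o..o
...oo.
......
......
[22] ......
o....o
v.o.o.
..o..o
...oo.
......
......
[23] ......
o....o
o.o.o<
..o..o
...oo.
......
......
[24] ......
o....^
o.o.oo
..o..o
...oo.
......
......
[25] ......
o...<.
o.o.oo
..o..o
...oo.
......
......
[26] ....^.
o...o.
o.o.oo
..o..o
...oo.
......
......
[27] ....o>
o...o.
o.o.oo
..o..o
...oo.
......
......
[28] ....oo
o...ov
o.o.oo
..o..o
...oo.
......
......
[29] ....oo
o...<o
o.o.oo
..o..o
...oo.
......
......
[30] ....oo
o....o
o.o.vo
..o..o
...oo.
......
......
[31] ....oo
o....o
o.o..>
..o..o
...oo.
......
......
[32] ....oo
o....^
o.o...
..o..o
...oo.
......
......
[33] ....oo
o...<.
o.o...
..o..o
...oo.
......
......
[34] ....^o
o...o.
o.o...
..o..o
...oo.
......
......
[35] ...<.o
o...o.
o.o...
..o..o
...oo.
......
......
[36] ...o.o
o...o.
o.o...
..o..o
...oo.
......
...^..
[37] ...o.o
o...o.
o.o...
..o..o
...oo.
......
...o>.
[38] ...ovo
o...o.
o.o...
..o..o
...oo.
......
...oo.

south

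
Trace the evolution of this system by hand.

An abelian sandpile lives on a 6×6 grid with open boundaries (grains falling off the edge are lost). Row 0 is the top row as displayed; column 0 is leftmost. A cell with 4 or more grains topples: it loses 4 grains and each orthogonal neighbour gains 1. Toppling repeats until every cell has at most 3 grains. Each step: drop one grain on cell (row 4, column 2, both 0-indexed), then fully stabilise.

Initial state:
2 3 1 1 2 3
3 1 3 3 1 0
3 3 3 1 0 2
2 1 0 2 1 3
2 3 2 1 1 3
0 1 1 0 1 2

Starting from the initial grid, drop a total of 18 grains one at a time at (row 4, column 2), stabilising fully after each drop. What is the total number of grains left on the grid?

t=0: 2 3 1 1 2 3
3 1 3 3 1 0
3 3 3 1 0 2
2 1 0 2 1 3
2 3 2 1 1 3
0 1 1 0 1 2
t=1: 2 3 1 1 2 3
3 1 3 3 1 0
3 3 3 1 0 2
2 1 0 2 1 3
2 3 3 1 1 3
0 1 1 0 1 2
t=2: 2 3 1 1 2 3
3 1 3 3 1 0
3 3 3 1 0 2
2 2 1 2 1 3
3 0 1 2 1 3
0 2 2 0 1 2
t=3: 2 3 1 1 2 3
3 1 3 3 1 0
3 3 3 1 0 2
2 2 1 2 1 3
3 0 2 2 1 3
0 2 2 0 1 2
t=4: 2 3 1 1 2 3
3 1 3 3 1 0
3 3 3 1 0 2
2 2 1 2 1 3
3 0 3 2 1 3
0 2 2 0 1 2
t=5: 2 3 1 1 2 3
3 1 3 3 1 0
3 3 3 1 0 2
2 2 2 2 1 3
3 1 0 3 1 3
0 2 3 0 1 2
t=6: 2 3 1 1 2 3
3 1 3 3 1 0
3 3 3 1 0 2
2 2 2 2 1 3
3 1 1 3 1 3
0 2 3 0 1 2
t=7: 2 3 1 1 2 3
3 1 3 3 1 0
3 3 3 1 0 2
2 2 2 2 1 3
3 1 2 3 1 3
0 2 3 0 1 2
t=8: 2 3 1 1 2 3
3 1 3 3 1 0
3 3 3 1 0 2
2 2 2 2 1 3
3 1 3 3 1 3
0 2 3 0 1 2
t=9: 2 3 1 1 2 3
3 1 3 3 1 0
3 3 3 1 0 2
2 2 3 3 1 3
3 2 2 0 2 3
0 3 0 2 1 2
t=10: 2 3 1 1 2 3
3 1 3 3 1 0
3 3 3 1 0 2
2 2 3 3 1 3
3 2 3 0 2 3
0 3 0 2 1 2
t=11: 0 1 3 2 2 3
2 1 2 1 2 0
2 3 3 0 1 2
1 2 3 1 2 3
1 2 2 2 2 3
2 0 2 2 1 2
t=12: 0 1 3 2 2 3
2 1 2 1 2 0
2 3 3 0 1 2
1 2 3 1 2 3
1 2 3 2 2 3
2 0 2 2 1 2
t=13: 0 1 3 2 2 3
2 2 3 1 2 0
3 1 1 1 1 2
2 1 2 2 2 3
2 0 2 3 2 3
2 1 3 2 1 2
t=14: 0 1 3 2 2 3
2 2 3 1 2 0
3 1 1 1 1 2
2 1 2 2 2 3
2 0 3 3 2 3
2 1 3 2 1 2
t=15: 0 1 3 2 2 3
2 2 3 1 2 0
3 1 1 1 1 2
2 1 3 3 2 3
2 1 2 1 3 3
2 2 1 0 2 2
t=16: 0 1 3 2 2 3
2 2 3 1 2 0
3 1 1 1 1 2
2 1 3 3 2 3
2 1 3 1 3 3
2 2 1 0 2 2
t=17: 0 1 3 2 2 3
2 2 3 1 2 0
3 1 2 2 1 2
2 2 1 0 3 3
2 2 1 3 3 3
2 2 2 0 2 2
t=18: 0 1 3 2 2 3
2 2 3 1 2 0
3 1 2 2 1 2
2 2 1 0 3 3
2 2 2 3 3 3
2 2 2 0 2 2

68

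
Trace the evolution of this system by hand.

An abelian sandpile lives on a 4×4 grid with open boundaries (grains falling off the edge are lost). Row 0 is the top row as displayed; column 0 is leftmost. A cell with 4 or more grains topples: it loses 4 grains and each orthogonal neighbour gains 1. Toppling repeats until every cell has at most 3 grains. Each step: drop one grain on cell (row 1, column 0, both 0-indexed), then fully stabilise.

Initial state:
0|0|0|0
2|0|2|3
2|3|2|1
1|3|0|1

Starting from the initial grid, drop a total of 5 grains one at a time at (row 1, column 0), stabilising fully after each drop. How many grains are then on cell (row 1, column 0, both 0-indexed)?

step 0: 0|0|0|0
2|0|2|3
2|3|2|1
1|3|0|1
step 1: 0|0|0|0
3|0|2|3
2|3|2|1
1|3|0|1
step 2: 1|0|0|0
0|1|2|3
3|3|2|1
1|3|0|1
step 3: 1|0|0|0
1|1|2|3
3|3|2|1
1|3|0|1
step 4: 1|0|0|0
2|1|2|3
3|3|2|1
1|3|0|1
step 5: 1|0|0|0
3|1|2|3
3|3|2|1
1|3|0|1

3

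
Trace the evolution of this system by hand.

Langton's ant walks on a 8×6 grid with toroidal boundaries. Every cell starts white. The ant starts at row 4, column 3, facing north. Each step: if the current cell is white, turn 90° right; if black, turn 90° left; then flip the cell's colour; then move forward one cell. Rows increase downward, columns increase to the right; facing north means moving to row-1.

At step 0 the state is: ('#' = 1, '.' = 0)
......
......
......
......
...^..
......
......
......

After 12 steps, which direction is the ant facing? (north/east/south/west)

[0] ......
......
......
......
...^..
......
......
......
[1] ......
......
......
......
...#>.
......
......
......
[2] ......
......
......
......
...##.
....v.
......
......
[3] ......
......
......
......
...##.
...<#.
......
......
[4] ......
......
......
......
...^#.
...##.
......
......
[5] ......
......
......
......
..<.#.
...##.
......
......
[6] ......
......
......
..^...
..#.#.
...##.
......
......
[7] ......
......
......
..#>..
..#.#.
...##.
......
......
[8] ......
......
......
..##..
..#v#.
...##.
......
......
[9] ......
......
......
..##..
..<##.
...##.
......
......
[10] ......
......
......
..##..
...##.
..v##.
......
......
[11] ......
......
......
..##..
...##.
.<###.
......
......
[12] ......
......
......
..##..
.^.##.
.####.
......
......

north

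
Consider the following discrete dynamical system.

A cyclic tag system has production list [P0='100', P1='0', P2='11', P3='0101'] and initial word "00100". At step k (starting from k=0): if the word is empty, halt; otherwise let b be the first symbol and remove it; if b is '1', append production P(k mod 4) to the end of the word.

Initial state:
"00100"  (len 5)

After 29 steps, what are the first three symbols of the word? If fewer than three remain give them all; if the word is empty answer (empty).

101

gen 0: "00100"  (len 5)
gen 1: "0100"  (len 4)
gen 2: "100"  (len 3)
gen 3: "0011"  (len 4)
gen 4: "011"  (len 3)
gen 5: "11"  (len 2)
gen 6: "10"  (len 2)
gen 7: "011"  (len 3)
gen 8: "11"  (len 2)
gen 9: "1100"  (len 4)
gen 10: "1000"  (len 4)
gen 11: "00011"  (len 5)
gen 12: "0011"  (len 4)
gen 13: "011"  (len 3)
gen 14: "11"  (len 2)
gen 15: "111"  (len 3)
gen 16: "110101"  (len 6)
gen 17: "10101100"  (len 8)
gen 18: "01011000"  (len 8)
gen 19: "1011000"  (len 7)
gen 20: "0110000101"  (len 10)
gen 21: "110000101"  (len 9)
gen 22: "100001010"  (len 9)
gen 23: "0000101011"  (len 10)
gen 24: "000101011"  (len 9)
gen 25: "00101011"  (len 8)
gen 26: "0101011"  (len 7)
gen 27: "101011"  (len 6)
gen 28: "010110101"  (len 9)
gen 29: "10110101"  (len 8)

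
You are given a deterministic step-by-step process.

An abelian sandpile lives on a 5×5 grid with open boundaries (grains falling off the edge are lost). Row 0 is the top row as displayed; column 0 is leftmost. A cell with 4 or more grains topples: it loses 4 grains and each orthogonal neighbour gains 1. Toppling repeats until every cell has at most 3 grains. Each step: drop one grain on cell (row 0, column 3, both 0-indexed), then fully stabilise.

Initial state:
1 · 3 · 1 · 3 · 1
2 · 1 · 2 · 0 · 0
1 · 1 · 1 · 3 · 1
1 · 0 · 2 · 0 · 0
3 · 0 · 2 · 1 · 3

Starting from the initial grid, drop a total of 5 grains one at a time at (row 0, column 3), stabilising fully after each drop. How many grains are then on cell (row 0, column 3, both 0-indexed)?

k=0  1 · 3 · 1 · 3 · 1
2 · 1 · 2 · 0 · 0
1 · 1 · 1 · 3 · 1
1 · 0 · 2 · 0 · 0
3 · 0 · 2 · 1 · 3
k=1  1 · 3 · 2 · 0 · 2
2 · 1 · 2 · 1 · 0
1 · 1 · 1 · 3 · 1
1 · 0 · 2 · 0 · 0
3 · 0 · 2 · 1 · 3
k=2  1 · 3 · 2 · 1 · 2
2 · 1 · 2 · 1 · 0
1 · 1 · 1 · 3 · 1
1 · 0 · 2 · 0 · 0
3 · 0 · 2 · 1 · 3
k=3  1 · 3 · 2 · 2 · 2
2 · 1 · 2 · 1 · 0
1 · 1 · 1 · 3 · 1
1 · 0 · 2 · 0 · 0
3 · 0 · 2 · 1 · 3
k=4  1 · 3 · 2 · 3 · 2
2 · 1 · 2 · 1 · 0
1 · 1 · 1 · 3 · 1
1 · 0 · 2 · 0 · 0
3 · 0 · 2 · 1 · 3
k=5  1 · 3 · 3 · 0 · 3
2 · 1 · 2 · 2 · 0
1 · 1 · 1 · 3 · 1
1 · 0 · 2 · 0 · 0
3 · 0 · 2 · 1 · 3

0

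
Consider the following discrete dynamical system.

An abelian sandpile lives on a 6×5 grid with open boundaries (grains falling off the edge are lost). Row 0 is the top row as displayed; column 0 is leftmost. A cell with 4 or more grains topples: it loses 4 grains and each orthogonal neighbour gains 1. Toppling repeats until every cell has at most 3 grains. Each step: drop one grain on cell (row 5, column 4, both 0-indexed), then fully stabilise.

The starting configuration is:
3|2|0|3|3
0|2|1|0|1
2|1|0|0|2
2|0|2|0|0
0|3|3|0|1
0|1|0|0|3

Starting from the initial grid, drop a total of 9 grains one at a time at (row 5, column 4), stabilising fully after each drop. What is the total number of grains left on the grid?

37

step 0: 3|2|0|3|3
0|2|1|0|1
2|1|0|0|2
2|0|2|0|0
0|3|3|0|1
0|1|0|0|3
step 1: 3|2|0|3|3
0|2|1|0|1
2|1|0|0|2
2|0|2|0|0
0|3|3|0|2
0|1|0|1|0
step 2: 3|2|0|3|3
0|2|1|0|1
2|1|0|0|2
2|0|2|0|0
0|3|3|0|2
0|1|0|1|1
step 3: 3|2|0|3|3
0|2|1|0|1
2|1|0|0|2
2|0|2|0|0
0|3|3|0|2
0|1|0|1|2
step 4: 3|2|0|3|3
0|2|1|0|1
2|1|0|0|2
2|0|2|0|0
0|3|3|0|2
0|1|0|1|3
step 5: 3|2|0|3|3
0|2|1|0|1
2|1|0|0|2
2|0|2|0|0
0|3|3|0|3
0|1|0|2|0
step 6: 3|2|0|3|3
0|2|1|0|1
2|1|0|0|2
2|0|2|0|0
0|3|3|0|3
0|1|0|2|1
step 7: 3|2|0|3|3
0|2|1|0|1
2|1|0|0|2
2|0|2|0|0
0|3|3|0|3
0|1|0|2|2
step 8: 3|2|0|3|3
0|2|1|0|1
2|1|0|0|2
2|0|2|0|0
0|3|3|0|3
0|1|0|2|3
step 9: 3|2|0|3|3
0|2|1|0|1
2|1|0|0|2
2|0|2|0|1
0|3|3|1|0
0|1|0|3|1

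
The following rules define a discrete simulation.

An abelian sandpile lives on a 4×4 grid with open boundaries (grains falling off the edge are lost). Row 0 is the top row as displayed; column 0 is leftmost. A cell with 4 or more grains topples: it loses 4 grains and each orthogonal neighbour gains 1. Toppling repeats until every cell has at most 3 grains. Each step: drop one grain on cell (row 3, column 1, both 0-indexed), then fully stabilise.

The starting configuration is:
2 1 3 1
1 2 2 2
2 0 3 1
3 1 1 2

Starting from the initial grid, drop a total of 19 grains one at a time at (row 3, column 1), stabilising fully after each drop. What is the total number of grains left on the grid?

28

[0] 2 1 3 1
1 2 2 2
2 0 3 1
3 1 1 2
[1] 2 1 3 1
1 2 2 2
2 0 3 1
3 2 1 2
[2] 2 1 3 1
1 2 2 2
2 0 3 1
3 3 1 2
[3] 2 1 3 1
1 2 2 2
3 1 3 1
0 1 2 2
[4] 2 1 3 1
1 2 2 2
3 1 3 1
0 2 2 2
[5] 2 1 3 1
1 2 2 2
3 1 3 1
0 3 2 2
[6] 2 1 3 1
1 2 2 2
3 2 3 1
1 0 3 2
[7] 2 1 3 1
1 2 2 2
3 2 3 1
1 1 3 2
[8] 2 1 3 1
1 2 2 2
3 2 3 1
1 2 3 2
[9] 2 1 3 1
1 2 2 2
3 2 3 1
1 3 3 2
[10] 2 1 3 1
2 3 3 2
0 1 1 2
3 2 1 3
[11] 2 1 3 1
2 3 3 2
0 1 1 2
3 3 1 3
[12] 2 1 3 1
2 3 3 2
1 2 1 2
0 1 2 3
[13] 2 1 3 1
2 3 3 2
1 2 1 2
0 2 2 3
[14] 2 1 3 1
2 3 3 2
1 2 1 2
0 3 2 3
[15] 2 1 3 1
2 3 3 2
1 3 1 2
1 0 3 3
[16] 2 1 3 1
2 3 3 2
1 3 1 2
1 1 3 3
[17] 2 1 3 1
2 3 3 2
1 3 1 2
1 2 3 3
[18] 2 1 3 1
2 3 3 2
1 3 1 2
1 3 3 3
[19] 2 3 0 3
3 1 3 0
2 2 1 1
2 2 2 1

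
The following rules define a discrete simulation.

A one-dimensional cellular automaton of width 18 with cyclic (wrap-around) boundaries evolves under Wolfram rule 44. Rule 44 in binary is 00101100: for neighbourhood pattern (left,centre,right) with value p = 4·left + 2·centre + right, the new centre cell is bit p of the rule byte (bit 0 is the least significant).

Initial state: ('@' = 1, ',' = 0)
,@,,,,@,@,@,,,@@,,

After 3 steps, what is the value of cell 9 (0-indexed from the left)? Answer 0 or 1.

gen 0: ,@,,,,@,@,@,,,@@,,
gen 1: ,@,,,,@@@@@,,,@,,,
gen 2: ,@,,,,@,,,,,,,@,,,
gen 3: ,@,,,,@,,,,,,,@,,,

0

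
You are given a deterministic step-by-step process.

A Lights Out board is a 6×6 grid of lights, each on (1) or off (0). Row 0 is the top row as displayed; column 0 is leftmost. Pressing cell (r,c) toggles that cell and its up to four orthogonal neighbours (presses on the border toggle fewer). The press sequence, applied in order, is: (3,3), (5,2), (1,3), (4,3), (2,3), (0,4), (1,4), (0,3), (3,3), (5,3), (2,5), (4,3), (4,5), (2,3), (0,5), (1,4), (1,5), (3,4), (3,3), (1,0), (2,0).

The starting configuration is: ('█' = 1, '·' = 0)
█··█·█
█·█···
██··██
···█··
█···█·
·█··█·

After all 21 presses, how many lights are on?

[0] █··█·█
█·█···
██··██
···█··
█···█·
·█··█·
[1] █··█·█
█·█···
██·███
··█·█·
█··██·
·█··█·
[2] █··█·█
█·█···
██·███
··█·█·
█·███·
··███·
[3] █····█
█··██·
██··██
··█·█·
█·███·
··███·
[4] █····█
█··██·
██··██
··███·
█·····
··█·█·
[5] █····█
█···█·
████·█
··█·█·
█·····
··█·█·
[6] █··██·
█·····
████·█
··█·█·
█·····
··█·█·
[7] █··█··
█··███
██████
··█·█·
█·····
··█·█·
[8] █·█·█·
█···██
██████
··█·█·
█·····
··█·█·
[9] █·█·█·
█···██
███·██
···█··
█··█··
··█·█·
[10] █·█·█·
█···██
███·██
···█··
█·····
···█··
[11] █·█·█·
█···█·
███···
···█·█
█·····
···█··
[12] █·█·█·
█···█·
███···
·····█
█·███·
······
[13] █·█·█·
█···█·
███···
······
█·██·█
·····█
[14] █·█·█·
█··██·
██·██·
···█··
█·██·█
·····█
[15] █·█··█
█··███
██·██·
···█··
█·██·█
·····█
[16] █·█·██
█·····
██·█··
···█··
█·██·█
·····█
[17] █·█·█·
█···██
██·█·█
···█··
█·██·█
·····█
[18] █·█·█·
█···██
██·███
····██
█·████
·····█
[19] █·█·█·
█···██
██··██
··██·█
█·█·██
·····█
[20] ··█·█·
·█··██
·█··██
··██·█
█·█·██
·····█
[21] ··█·█·
██··██
█···██
█·██·█
█·█·██
·····█

18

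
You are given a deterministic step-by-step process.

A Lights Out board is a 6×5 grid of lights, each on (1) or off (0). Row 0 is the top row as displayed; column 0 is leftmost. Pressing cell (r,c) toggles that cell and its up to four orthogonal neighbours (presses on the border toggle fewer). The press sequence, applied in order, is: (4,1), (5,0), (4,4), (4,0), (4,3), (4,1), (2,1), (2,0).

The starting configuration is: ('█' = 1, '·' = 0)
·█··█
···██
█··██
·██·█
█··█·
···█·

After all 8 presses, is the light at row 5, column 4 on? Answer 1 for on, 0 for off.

1

0) ·█··█
···██
█··██
·██·█
█··█·
···█·
1) ·█··█
···██
█··██
··█·█
·███·
·█·█·
2) ·█··█
···██
█··██
··█·█
████·
█··█·
3) ·█··█
···██
█··██
··█··
███·█
█··██
4) ·█··█
···██
█··██
█·█··
··█·█
···██
5) ·█··█
···██
█··██
█·██·
···█·
····█
6) ·█··█
···██
█··██
████·
████·
·█··█
7) ·█··█
·█·██
·████
█·██·
████·
·█··█
8) ·█··█
██·██
█·███
··██·
████·
·█··█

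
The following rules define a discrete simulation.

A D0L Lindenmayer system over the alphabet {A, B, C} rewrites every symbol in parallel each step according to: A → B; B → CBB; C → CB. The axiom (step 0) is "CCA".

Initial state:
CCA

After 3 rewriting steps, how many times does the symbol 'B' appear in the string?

21

0) CCA
1) CBCBB
2) CBCBBCBCBBCBB
3) CBCBBCBCBBCBBCBCBBCBCBBCBBCBCBBCBB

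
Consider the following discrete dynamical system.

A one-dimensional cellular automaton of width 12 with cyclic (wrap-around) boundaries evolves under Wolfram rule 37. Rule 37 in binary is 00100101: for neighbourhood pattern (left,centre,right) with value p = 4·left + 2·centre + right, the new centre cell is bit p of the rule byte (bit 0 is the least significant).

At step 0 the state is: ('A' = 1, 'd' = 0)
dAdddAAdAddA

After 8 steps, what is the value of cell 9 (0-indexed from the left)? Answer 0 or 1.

gen 0: dAdddAAdAddA
gen 1: AAdAdddAAddA
gen 2: ddAAdAdddddd
gen 3: AdddAAdAAAAA
gen 4: ddAdddAddddd
gen 5: AdAdAdAdAAAA
gen 6: dAAAAAAAdddd
gen 7: dddddddddAAA
gen 8: dAAAAAAAdddd

0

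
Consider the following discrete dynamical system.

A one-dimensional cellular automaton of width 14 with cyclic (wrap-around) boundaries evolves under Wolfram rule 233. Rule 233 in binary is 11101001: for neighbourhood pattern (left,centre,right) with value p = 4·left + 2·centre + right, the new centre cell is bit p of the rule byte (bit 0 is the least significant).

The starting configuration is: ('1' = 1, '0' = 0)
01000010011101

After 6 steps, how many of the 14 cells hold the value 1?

14

gen 0: 01000010011101
gen 1: 10011000011110
gen 2: 00011011011111
gen 3: 01011111111111
gen 4: 10111111111111
gen 5: 11111111111111
gen 6: 11111111111111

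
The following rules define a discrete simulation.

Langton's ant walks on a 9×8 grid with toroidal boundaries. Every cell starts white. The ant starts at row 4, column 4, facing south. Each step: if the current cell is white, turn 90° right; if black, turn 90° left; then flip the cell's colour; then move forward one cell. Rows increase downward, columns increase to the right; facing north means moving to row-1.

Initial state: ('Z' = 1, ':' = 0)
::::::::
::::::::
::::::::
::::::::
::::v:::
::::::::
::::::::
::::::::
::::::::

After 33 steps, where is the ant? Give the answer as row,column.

2,5

k=0  ::::::::
::::::::
::::::::
::::::::
::::v:::
::::::::
::::::::
::::::::
::::::::
k=1  ::::::::
::::::::
::::::::
::::::::
:::<Z:::
::::::::
::::::::
::::::::
::::::::
k=2  ::::::::
::::::::
::::::::
:::^::::
:::ZZ:::
::::::::
::::::::
::::::::
::::::::
k=3  ::::::::
::::::::
::::::::
:::Z>:::
:::ZZ:::
::::::::
::::::::
::::::::
::::::::
k=4  ::::::::
::::::::
::::::::
:::ZZ:::
:::Zv:::
::::::::
::::::::
::::::::
::::::::
k=5  ::::::::
::::::::
::::::::
:::ZZ:::
:::Z:>::
::::::::
::::::::
::::::::
::::::::
k=6  ::::::::
::::::::
::::::::
:::ZZ:::
:::Z:Z::
:::::v::
::::::::
::::::::
::::::::
k=7  ::::::::
::::::::
::::::::
:::ZZ:::
:::Z:Z::
::::<Z::
::::::::
::::::::
::::::::
k=8  ::::::::
::::::::
::::::::
:::ZZ:::
:::Z^Z::
::::ZZ::
::::::::
::::::::
::::::::
k=9  ::::::::
::::::::
::::::::
:::ZZ:::
:::ZZ>::
::::ZZ::
::::::::
::::::::
::::::::
k=10  ::::::::
::::::::
::::::::
:::ZZ^::
:::ZZ:::
::::ZZ::
::::::::
::::::::
::::::::
k=11  ::::::::
::::::::
::::::::
:::ZZZ>:
:::ZZ:::
::::ZZ::
::::::::
::::::::
::::::::
k=12  ::::::::
::::::::
::::::::
:::ZZZZ:
:::ZZ:v:
::::ZZ::
::::::::
::::::::
::::::::
k=13  ::::::::
::::::::
::::::::
:::ZZZZ:
:::ZZ<Z:
::::ZZ::
::::::::
::::::::
::::::::
k=14  ::::::::
::::::::
::::::::
:::ZZ^Z:
:::ZZZZ:
::::ZZ::
::::::::
::::::::
::::::::
k=15  ::::::::
::::::::
::::::::
:::Z<:Z:
:::ZZZZ:
::::ZZ::
::::::::
::::::::
::::::::
k=16  ::::::::
::::::::
::::::::
:::Z::Z:
:::ZvZZ:
::::ZZ::
::::::::
::::::::
::::::::
k=17  ::::::::
::::::::
::::::::
:::Z::Z:
:::Z:>Z:
::::ZZ::
::::::::
::::::::
::::::::
k=18  ::::::::
::::::::
::::::::
:::Z:^Z:
:::Z::Z:
::::ZZ::
::::::::
::::::::
::::::::
k=19  ::::::::
::::::::
::::::::
:::Z:Z>:
:::Z::Z:
::::ZZ::
::::::::
::::::::
::::::::
k=20  ::::::::
::::::::
::::::^:
:::Z:Z::
:::Z::Z:
::::ZZ::
::::::::
::::::::
::::::::
k=21  ::::::::
::::::::
::::::Z>
:::Z:Z::
:::Z::Z:
::::ZZ::
::::::::
::::::::
::::::::
k=22  ::::::::
::::::::
::::::ZZ
:::Z:Z:v
:::Z::Z:
::::ZZ::
::::::::
::::::::
::::::::
k=23  ::::::::
::::::::
::::::ZZ
:::Z:Z<Z
:::Z::Z:
::::ZZ::
::::::::
::::::::
::::::::
k=24  ::::::::
::::::::
::::::^Z
:::Z:ZZZ
:::Z::Z:
::::ZZ::
::::::::
::::::::
::::::::
k=25  ::::::::
::::::::
:::::<:Z
:::Z:ZZZ
:::Z::Z:
::::ZZ::
::::::::
::::::::
::::::::
k=26  ::::::::
:::::^::
:::::Z:Z
:::Z:ZZZ
:::Z::Z:
::::ZZ::
::::::::
::::::::
::::::::
k=27  ::::::::
:::::Z>:
:::::Z:Z
:::Z:ZZZ
:::Z::Z:
::::ZZ::
::::::::
::::::::
::::::::
k=28  ::::::::
:::::ZZ:
:::::ZvZ
:::Z:ZZZ
:::Z::Z:
::::ZZ::
::::::::
::::::::
::::::::
k=29  ::::::::
:::::ZZ:
:::::<ZZ
:::Z:ZZZ
:::Z::Z:
::::ZZ::
::::::::
::::::::
::::::::
k=30  ::::::::
:::::ZZ:
::::::ZZ
:::Z:vZZ
:::Z::Z:
::::ZZ::
::::::::
::::::::
::::::::
k=31  ::::::::
:::::ZZ:
::::::ZZ
:::Z::>Z
:::Z::Z:
::::ZZ::
::::::::
::::::::
::::::::
k=32  ::::::::
:::::ZZ:
::::::^Z
:::Z:::Z
:::Z::Z:
::::ZZ::
::::::::
::::::::
::::::::
k=33  ::::::::
:::::ZZ:
:::::<:Z
:::Z:::Z
:::Z::Z:
::::ZZ::
::::::::
::::::::
::::::::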